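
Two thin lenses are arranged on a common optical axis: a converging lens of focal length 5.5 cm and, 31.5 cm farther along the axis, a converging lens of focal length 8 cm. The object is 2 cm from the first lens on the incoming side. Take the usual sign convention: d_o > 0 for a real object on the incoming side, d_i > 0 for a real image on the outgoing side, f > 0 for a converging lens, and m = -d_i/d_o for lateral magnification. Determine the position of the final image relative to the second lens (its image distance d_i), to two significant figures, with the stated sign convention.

Lens 1: 1/d_i1 = 1/f_1 - 1/d_o1 = 1/5.5 - 1/2 = -0.31818 cm^-1, so d_i1 = -3.143 cm.
The intermediate image is virtual, 3.143 cm to the left of lens 1, so d_o2 = L - d_i1 = 31.5 - (-3.143) = 34.643 cm.
Lens 2: 1/d_i2 = 1/f_2 - 1/d_o2 = 1/8 - 1/(34.643) = 0.09613 cm^-1, so d_i2 = 10.402 cm.

10 cm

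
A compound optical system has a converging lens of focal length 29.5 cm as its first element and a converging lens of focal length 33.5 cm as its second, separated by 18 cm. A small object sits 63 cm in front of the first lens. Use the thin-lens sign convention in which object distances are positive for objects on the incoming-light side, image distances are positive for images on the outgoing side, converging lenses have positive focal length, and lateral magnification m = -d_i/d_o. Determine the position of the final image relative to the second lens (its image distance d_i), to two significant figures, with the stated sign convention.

Applying the thin-lens equation to the first lens, 1/29.5 = 1/63 + 1/d_i1, which gives d_i1 = 55.478 cm.
Since 55.478 cm > 18 cm, the first image lies past the second lens and serves as a virtual object: d_o2 = L - d_i1 = -37.478 cm.
Applying the thin-lens equation again with f_2 = 33.5 cm and d_o2 = -37.478 cm gives d_i2 = 17.689 cm.

18 cm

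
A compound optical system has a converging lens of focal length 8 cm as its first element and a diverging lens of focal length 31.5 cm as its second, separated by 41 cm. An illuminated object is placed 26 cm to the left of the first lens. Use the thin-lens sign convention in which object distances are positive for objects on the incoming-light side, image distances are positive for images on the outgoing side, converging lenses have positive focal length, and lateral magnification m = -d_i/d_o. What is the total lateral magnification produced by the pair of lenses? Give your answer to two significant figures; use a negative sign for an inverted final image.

-0.23

Lens 1: 1/d_i1 = 1/f_1 - 1/d_o1 = 1/8 - 1/26 = 0.08654 cm^-1, so d_i1 = 11.556 cm.
m_1 = -(11.556)/26 = -0.4444.
The intermediate image is 11.556 cm to the right of lens 1, so d_o2 = L - d_i1 = 41 - 11.556 = 29.444 cm.
Lens 2: 1/d_i2 = 1/f_2 - 1/d_o2 = 1/(-31.5) - 1/(29.444) = -0.06571 cm^-1, so d_i2 = -15.219 cm.
m_2 = -(-15.219)/(29.444) = 0.5169.
The system's lateral magnification is m_1 m_2 = (-0.4444)(0.5169) = -0.2297.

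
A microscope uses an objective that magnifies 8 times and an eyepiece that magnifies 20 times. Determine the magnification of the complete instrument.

160

The overall magnification of a compound microscope is the product of the objective and eyepiece magnifications:
M = M_obj x M_eye = 8 x 20 = 160.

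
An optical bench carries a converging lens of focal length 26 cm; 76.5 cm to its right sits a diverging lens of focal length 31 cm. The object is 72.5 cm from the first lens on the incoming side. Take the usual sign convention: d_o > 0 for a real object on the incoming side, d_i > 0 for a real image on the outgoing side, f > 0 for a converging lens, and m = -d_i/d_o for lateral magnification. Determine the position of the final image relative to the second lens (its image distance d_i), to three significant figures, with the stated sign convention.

-16.6 cm

First lens: d_i1 = 1/(1/26 - 1/72.5) = 40.538 cm.
Object distance for lens 2: d_o2 = 76.5 - 40.538 = 35.962 cm.
Second lens: d_i2 = 1/(1/(-31) - 1/(35.962)) = -16.649 cm.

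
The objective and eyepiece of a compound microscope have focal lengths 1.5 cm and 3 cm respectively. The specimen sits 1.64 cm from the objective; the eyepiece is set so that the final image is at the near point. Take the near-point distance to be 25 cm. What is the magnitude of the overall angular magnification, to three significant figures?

Objective: 1/d_i = 1/f_obj - 1/d_o = 1/1.5 - 1/1.64 = 0.05691 cm^-1, so d_i = 17.571 cm.
m_obj = -d_i/d_o = -17.571/1.64 = -10.714.
Eyepiece angular magnification (image at near point): M_eye = 1 + D/f_e = 1 + 25/3 = 9.333.
Overall M = m_obj x M_eye = (-10.714)(9.333) = -100.00.
|M| = 100.00.

100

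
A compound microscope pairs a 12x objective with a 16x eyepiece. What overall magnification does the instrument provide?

The overall magnification of a compound microscope is the product of the objective and eyepiece magnifications:
M = M_obj x M_eye = 12 x 16 = 192.

192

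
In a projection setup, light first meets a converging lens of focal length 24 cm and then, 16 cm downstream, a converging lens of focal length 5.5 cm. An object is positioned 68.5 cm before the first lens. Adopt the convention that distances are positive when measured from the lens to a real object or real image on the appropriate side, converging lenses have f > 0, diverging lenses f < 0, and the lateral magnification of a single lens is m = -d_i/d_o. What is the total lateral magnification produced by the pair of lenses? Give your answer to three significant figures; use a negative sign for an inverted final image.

-0.112

Applying the thin-lens equation to the first lens, 1/24 = 1/68.5 + 1/d_i1, which gives d_i1 = 36.944 cm.
Its lateral magnification is m_1 = -d_i1/d_o1 = -(36.944)/68.5 = -0.5393.
Since 36.944 cm > 16 cm, the first image lies past the second lens and serves as a virtual object: d_o2 = L - d_i1 = -20.944 cm.
Applying the thin-lens equation again with f_2 = 5.5 cm and d_o2 = -20.944 cm gives d_i2 = 4.356 cm.
m_2 = -(4.356)/(-20.944) = 0.2080.
Total m = m_1 x m_2 = (-0.5393)(0.2080) = -0.1122.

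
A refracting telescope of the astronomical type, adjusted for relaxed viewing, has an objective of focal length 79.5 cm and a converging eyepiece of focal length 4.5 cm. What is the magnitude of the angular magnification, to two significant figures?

|M| = f_obj/|f_eye| = 79.5/4.5 = 17.667.

18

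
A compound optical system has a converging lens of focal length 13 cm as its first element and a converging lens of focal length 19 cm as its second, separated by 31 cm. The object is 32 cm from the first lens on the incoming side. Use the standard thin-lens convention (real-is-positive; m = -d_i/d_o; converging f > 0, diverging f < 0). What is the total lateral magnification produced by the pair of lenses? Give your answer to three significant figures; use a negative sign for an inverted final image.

-1.31

Applying the thin-lens equation to the first lens, 1/13 = 1/32 + 1/d_i1, which gives d_i1 = 21.895 cm.
Its lateral magnification is m_1 = -d_i1/d_o1 = -(21.895)/32 = -0.6842.
That image sits 9.105 cm in front of the second lens, so d_o2 = 9.105 cm.
Applying the thin-lens equation again with f_2 = 19 cm and d_o2 = 9.105 cm gives d_i2 = -17.484 cm.
m_2 = -(-17.484)/(9.105) = 1.9202.
The system's lateral magnification is m_1 m_2 = (-0.6842)(1.9202) = -1.3138.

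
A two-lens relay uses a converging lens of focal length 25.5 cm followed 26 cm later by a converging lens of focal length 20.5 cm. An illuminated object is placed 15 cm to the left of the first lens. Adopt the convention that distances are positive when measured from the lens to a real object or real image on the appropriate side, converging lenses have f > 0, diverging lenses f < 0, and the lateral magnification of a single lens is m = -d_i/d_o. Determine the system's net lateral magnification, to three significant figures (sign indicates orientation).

Applying the thin-lens equation to the first lens, 1/25.5 = 1/15 + 1/d_i1, which gives d_i1 = -36.429 cm.
Its lateral magnification is m_1 = -d_i1/d_o1 = -(-36.429)/15 = 2.4286.
With d_i1 < 0 the first image is virtual and lies on the object side; the object distance for lens 2 is d_o2 = 26 - (-36.429) = 62.429 cm.
Applying the thin-lens equation again with f_2 = 20.5 cm and d_o2 = 62.429 cm gives d_i2 = 30.523 cm.
m_2 = -(30.523)/(62.429) = -0.4889.
The system's lateral magnification is m_1 m_2 = (2.4286)(-0.4889) = -1.1874.

-1.19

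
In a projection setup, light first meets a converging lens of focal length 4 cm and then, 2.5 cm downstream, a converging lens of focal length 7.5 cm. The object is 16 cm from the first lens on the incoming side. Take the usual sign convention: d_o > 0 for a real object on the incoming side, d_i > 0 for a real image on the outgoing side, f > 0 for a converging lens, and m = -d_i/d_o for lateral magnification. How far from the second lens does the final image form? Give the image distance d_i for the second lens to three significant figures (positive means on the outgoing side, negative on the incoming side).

Lens 1: 1/d_i1 = 1/f_1 - 1/d_o1 = 1/4 - 1/16 = 0.18750 cm^-1, so d_i1 = 5.333 cm.
This image would form 5.333 cm past lens 1, i.e. 2.833 cm beyond lens 2, so it is a virtual object for lens 2: d_o2 = 2.5 - 5.333 = -2.833 cm.
Lens 2: 1/d_i2 = 1/f_2 - 1/d_o2 = 1/7.5 - 1/(-2.833) = 0.48627 cm^-1, so d_i2 = 2.056 cm.

2.06 cm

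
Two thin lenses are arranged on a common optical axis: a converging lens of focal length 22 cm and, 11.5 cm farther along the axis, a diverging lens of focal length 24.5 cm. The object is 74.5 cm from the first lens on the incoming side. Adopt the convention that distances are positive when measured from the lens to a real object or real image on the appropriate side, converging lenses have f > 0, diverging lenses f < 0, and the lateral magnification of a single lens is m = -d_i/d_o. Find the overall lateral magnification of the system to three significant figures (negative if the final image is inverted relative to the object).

First lens: d_i1 = 1/(1/22 - 1/74.5) = 31.219 cm.
m_1 = -(31.219)/74.5 = -0.4190.
Since 31.219 cm > 11.5 cm, the first image lies past the second lens and serves as a virtual object: d_o2 = L - d_i1 = -19.719 cm.
Second lens: d_i2 = 1/(1/(-24.5) - 1/(-19.719)) = 101.050 cm.
m_2 = -(101.050)/(-19.719) = 5.1245.
Total m = m_1 x m_2 = (-0.4190)(5.1245) = -2.1474.

-2.15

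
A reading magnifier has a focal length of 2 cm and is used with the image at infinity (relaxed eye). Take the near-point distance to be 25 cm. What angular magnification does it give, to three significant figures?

M = D/f = 25/2 = 12.500.

12.5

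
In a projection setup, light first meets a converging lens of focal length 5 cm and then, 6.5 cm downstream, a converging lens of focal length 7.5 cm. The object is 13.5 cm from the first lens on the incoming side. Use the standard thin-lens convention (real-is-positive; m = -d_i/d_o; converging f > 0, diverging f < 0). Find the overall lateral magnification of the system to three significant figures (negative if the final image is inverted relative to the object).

-0.493

Lens 1: 1/d_i1 = 1/f_1 - 1/d_o1 = 1/5 - 1/13.5 = 0.12593 cm^-1, so d_i1 = 7.941 cm.
m_1 = -(7.941)/13.5 = -0.5882.
Since 7.941 cm > 6.5 cm, the first image lies past the second lens and serves as a virtual object: d_o2 = L - d_i1 = -1.441 cm.
Lens 2: 1/d_i2 = 1/f_2 - 1/d_o2 = 1/7.5 - 1/(-1.441) = 0.82721 cm^-1, so d_i2 = 1.209 cm.
m_2 = -(1.209)/(-1.441) = 0.8388.
Overall magnification: m = m_1 m_2 = -0.4934.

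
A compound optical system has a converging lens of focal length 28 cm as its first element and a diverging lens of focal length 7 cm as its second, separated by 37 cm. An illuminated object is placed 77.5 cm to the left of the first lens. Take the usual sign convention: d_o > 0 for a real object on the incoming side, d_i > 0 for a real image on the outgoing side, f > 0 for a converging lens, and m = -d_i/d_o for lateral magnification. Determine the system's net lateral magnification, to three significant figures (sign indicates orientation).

Lens 1: 1/d_i1 = 1/f_1 - 1/d_o1 = 1/28 - 1/77.5 = 0.02281 cm^-1, so d_i1 = 43.838 cm.
m_1 = -(43.838)/77.5 = -0.5657.
This image would form 43.838 cm past lens 1, i.e. 6.838 cm beyond lens 2, so it is a virtual object for lens 2: d_o2 = 37 - 43.838 = -6.838 cm.
Lens 2: 1/d_i2 = 1/f_2 - 1/d_o2 = 1/(-7) - 1/(-6.838) = 0.00338 cm^-1, so d_i2 = 296.188 cm.
m_2 = -(296.188)/(-6.838) = 43.3125.
Total m = m_1 x m_2 = (-0.5657)(43.3125) = -24.5000.

-24.5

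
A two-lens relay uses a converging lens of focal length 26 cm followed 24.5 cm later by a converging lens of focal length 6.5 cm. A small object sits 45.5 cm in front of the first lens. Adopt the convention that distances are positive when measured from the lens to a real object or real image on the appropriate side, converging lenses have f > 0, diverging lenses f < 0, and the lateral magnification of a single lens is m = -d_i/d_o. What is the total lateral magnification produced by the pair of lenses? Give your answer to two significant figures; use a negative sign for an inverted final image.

Applying the thin-lens equation to the first lens, 1/26 = 1/45.5 + 1/d_i1, which gives d_i1 = 60.667 cm.
Its lateral magnification is m_1 = -d_i1/d_o1 = -(60.667)/45.5 = -1.3333.
This image would form 60.667 cm past lens 1, i.e. 36.167 cm beyond lens 2, so it is a virtual object for lens 2: d_o2 = 24.5 - 60.667 = -36.167 cm.
Applying the thin-lens equation again with f_2 = 6.5 cm and d_o2 = -36.167 cm gives d_i2 = 5.510 cm.
m_2 = -(5.510)/(-36.167) = 0.1523.
Total m = m_1 x m_2 = (-1.3333)(0.1523) = -0.2031.

-0.20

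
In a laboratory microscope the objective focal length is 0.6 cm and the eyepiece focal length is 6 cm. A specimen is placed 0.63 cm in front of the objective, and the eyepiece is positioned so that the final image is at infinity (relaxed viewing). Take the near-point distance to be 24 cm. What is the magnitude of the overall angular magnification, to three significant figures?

80.0

Objective: 1/d_i = 1/f_obj - 1/d_o = 1/0.6 - 1/0.63 = 0.07937 cm^-1, so d_i = 12.600 cm.
m_obj = -d_i/d_o = -12.600/0.63 = -20.000.
Eyepiece angular magnification (image at infinity): M_eye = D/f_e = 24/6 = 4.000.
Overall M = m_obj x M_eye = (-20.000)(4.000) = -80.00.
|M| = 80.00.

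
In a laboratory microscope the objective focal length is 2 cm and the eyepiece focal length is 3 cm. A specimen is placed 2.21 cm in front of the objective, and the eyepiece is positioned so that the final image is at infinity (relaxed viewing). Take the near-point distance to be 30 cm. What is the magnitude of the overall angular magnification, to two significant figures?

Objective: 1/d_i = 1/f_obj - 1/d_o = 1/2 - 1/2.21 = 0.04751 cm^-1, so d_i = 21.048 cm.
m_obj = -d_i/d_o = -21.048/2.21 = -9.524.
Eyepiece angular magnification (image at infinity): M_eye = D/f_e = 30/3 = 10.000.
Overall M = m_obj x M_eye = (-9.524)(10.000) = -95.24.
|M| = 95.24.

95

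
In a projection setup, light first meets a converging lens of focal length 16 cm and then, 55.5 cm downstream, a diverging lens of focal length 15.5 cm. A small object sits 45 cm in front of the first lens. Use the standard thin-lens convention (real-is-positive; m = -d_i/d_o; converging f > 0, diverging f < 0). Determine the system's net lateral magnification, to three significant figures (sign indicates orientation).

Applying the thin-lens equation to the first lens, 1/16 = 1/45 + 1/d_i1, which gives d_i1 = 24.828 cm.
Its lateral magnification is m_1 = -d_i1/d_o1 = -(24.828)/45 = -0.5517.
Object distance for lens 2: d_o2 = 55.5 - 24.828 = 30.672 cm.
Applying the thin-lens equation again with f_2 = -15.5 cm and d_o2 = 30.672 cm gives d_i2 = -10.297 cm.
m_2 = -(-10.297)/(30.672) = 0.3357.
Overall magnification: m = m_1 m_2 = -0.1852.

-0.185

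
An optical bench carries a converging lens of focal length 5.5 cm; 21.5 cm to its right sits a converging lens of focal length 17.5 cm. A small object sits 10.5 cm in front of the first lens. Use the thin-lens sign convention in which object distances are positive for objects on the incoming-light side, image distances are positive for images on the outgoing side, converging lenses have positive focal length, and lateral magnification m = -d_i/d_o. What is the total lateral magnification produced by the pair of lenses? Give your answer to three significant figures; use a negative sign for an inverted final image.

-2.55

Lens 1: 1/d_i1 = 1/f_1 - 1/d_o1 = 1/5.5 - 1/10.5 = 0.08658 cm^-1, so d_i1 = 11.550 cm.
m_1 = -(11.550)/10.5 = -1.1000.
Object distance for lens 2: d_o2 = 21.5 - 11.550 = 9.950 cm.
Lens 2: 1/d_i2 = 1/f_2 - 1/d_o2 = 1/17.5 - 1/(9.950) = -0.04336 cm^-1, so d_i2 = -23.063 cm.
m_2 = -(-23.063)/(9.950) = 2.3179.
The system's lateral magnification is m_1 m_2 = (-1.1000)(2.3179) = -2.5497.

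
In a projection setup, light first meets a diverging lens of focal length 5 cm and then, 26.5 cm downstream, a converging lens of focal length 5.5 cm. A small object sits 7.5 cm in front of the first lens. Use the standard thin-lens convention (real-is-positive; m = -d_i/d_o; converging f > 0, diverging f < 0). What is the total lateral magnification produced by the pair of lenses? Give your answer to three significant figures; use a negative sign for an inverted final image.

-0.0917

First lens: d_i1 = 1/(1/(-5) - 1/7.5) = -3.000 cm.
m_1 = -(-3.000)/7.5 = 0.4000.
The intermediate image is virtual, 3.000 cm to the left of lens 1, so d_o2 = L - d_i1 = 26.5 - (-3.000) = 29.500 cm.
Second lens: d_i2 = 1/(1/5.5 - 1/(29.500)) = 6.760 cm.
m_2 = -(6.760)/(29.500) = -0.2292.
Overall magnification: m = m_1 m_2 = -0.0917.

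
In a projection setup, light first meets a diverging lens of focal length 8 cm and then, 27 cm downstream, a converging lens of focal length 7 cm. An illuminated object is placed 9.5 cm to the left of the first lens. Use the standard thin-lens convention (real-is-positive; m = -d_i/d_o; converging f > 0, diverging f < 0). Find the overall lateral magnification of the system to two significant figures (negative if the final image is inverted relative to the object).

-0.13

Applying the thin-lens equation to the first lens, 1/(-8) = 1/9.5 + 1/d_i1, which gives d_i1 = -4.343 cm.
Its lateral magnification is m_1 = -d_i1/d_o1 = -(-4.343)/9.5 = 0.4571.
The intermediate image is virtual, 4.343 cm to the left of lens 1, so d_o2 = L - d_i1 = 27 - (-4.343) = 31.343 cm.
Applying the thin-lens equation again with f_2 = 7 cm and d_o2 = 31.343 cm gives d_i2 = 9.013 cm.
m_2 = -(9.013)/(31.343) = -0.2876.
Overall magnification: m = m_1 m_2 = -0.1315.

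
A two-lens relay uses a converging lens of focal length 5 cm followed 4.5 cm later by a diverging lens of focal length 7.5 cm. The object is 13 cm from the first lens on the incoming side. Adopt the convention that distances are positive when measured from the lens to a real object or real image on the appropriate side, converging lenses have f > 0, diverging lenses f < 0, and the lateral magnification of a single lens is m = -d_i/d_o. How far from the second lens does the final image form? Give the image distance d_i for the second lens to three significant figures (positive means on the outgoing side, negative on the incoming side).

First lens: d_i1 = 1/(1/5 - 1/13) = 8.125 cm.
This image would form 8.125 cm past lens 1, i.e. 3.625 cm beyond lens 2, so it is a virtual object for lens 2: d_o2 = 4.5 - 8.125 = -3.625 cm.
Second lens: d_i2 = 1/(1/(-7.5) - 1/(-3.625)) = 7.016 cm.

7.02 cm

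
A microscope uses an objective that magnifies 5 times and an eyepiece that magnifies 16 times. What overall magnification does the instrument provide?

The overall magnification of a compound microscope is the product of the objective and eyepiece magnifications:
M = M_obj x M_eye = 5 x 16 = 80.

80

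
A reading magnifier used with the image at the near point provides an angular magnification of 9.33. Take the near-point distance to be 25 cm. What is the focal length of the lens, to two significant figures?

For the image at the near point, M = 1 + D/f.
f = D/(M - 1) = 25/(9.33 - 1) = 3.001 cm.

3.0 cm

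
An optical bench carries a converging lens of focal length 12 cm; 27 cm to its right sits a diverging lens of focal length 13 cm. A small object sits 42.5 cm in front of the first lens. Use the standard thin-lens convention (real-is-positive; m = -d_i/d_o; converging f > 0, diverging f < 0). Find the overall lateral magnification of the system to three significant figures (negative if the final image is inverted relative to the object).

Lens 1: 1/d_i1 = 1/f_1 - 1/d_o1 = 1/12 - 1/42.5 = 0.05980 cm^-1, so d_i1 = 16.721 cm.
m_1 = -(16.721)/42.5 = -0.3934.
Object distance for lens 2: d_o2 = 27 - 16.721 = 10.279 cm.
Lens 2: 1/d_i2 = 1/f_2 - 1/d_o2 = 1/(-13) - 1/(10.279) = -0.17421 cm^-1, so d_i2 = -5.740 cm.
m_2 = -(-5.740)/(10.279) = 0.5585.
Overall magnification: m = m_1 m_2 = -0.2197.

-0.220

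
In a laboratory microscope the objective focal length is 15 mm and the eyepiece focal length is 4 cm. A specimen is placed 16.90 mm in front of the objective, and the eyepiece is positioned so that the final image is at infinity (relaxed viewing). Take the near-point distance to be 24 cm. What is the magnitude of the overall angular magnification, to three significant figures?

47.4

Convert to cm: f_obj = 15 mm = 1.5 cm; d_o = 16.90 mm = 1.69 cm.
Objective: 1/d_i = 1/f_obj - 1/d_o = 1/1.5 - 1/1.69 = 0.07495 cm^-1, so d_i = 13.342 cm.
m_obj = -d_i/d_o = -13.342/1.69 = -7.895.
Eyepiece angular magnification (image at infinity): M_eye = D/f_e = 24/4 = 6.000.
Overall M = m_obj x M_eye = (-7.895)(6.000) = -47.37.
|M| = 47.37.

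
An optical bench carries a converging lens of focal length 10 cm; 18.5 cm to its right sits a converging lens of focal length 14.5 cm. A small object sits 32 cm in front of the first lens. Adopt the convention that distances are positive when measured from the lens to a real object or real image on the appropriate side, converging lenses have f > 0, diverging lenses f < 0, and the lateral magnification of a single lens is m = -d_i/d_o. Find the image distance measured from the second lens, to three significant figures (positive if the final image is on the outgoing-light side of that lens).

Applying the thin-lens equation to the first lens, 1/10 = 1/32 + 1/d_i1, which gives d_i1 = 14.545 cm.
The intermediate image is 14.545 cm to the right of lens 1, so d_o2 = L - d_i1 = 18.5 - 14.545 = 3.955 cm.
Applying the thin-lens equation again with f_2 = 14.5 cm and d_o2 = 3.955 cm gives d_i2 = -5.438 cm.

-5.44 cm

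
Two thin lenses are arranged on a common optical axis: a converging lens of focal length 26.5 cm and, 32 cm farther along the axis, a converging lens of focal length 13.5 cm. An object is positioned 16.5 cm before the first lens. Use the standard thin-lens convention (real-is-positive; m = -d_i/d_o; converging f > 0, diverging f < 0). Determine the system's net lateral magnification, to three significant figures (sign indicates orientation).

First lens: d_i1 = 1/(1/26.5 - 1/16.5) = -43.725 cm.
m_1 = -(-43.725)/16.5 = 2.6500.
The intermediate image is virtual, 43.725 cm to the left of lens 1, so d_o2 = L - d_i1 = 32 - (-43.725) = 75.725 cm.
Second lens: d_i2 = 1/(1/13.5 - 1/(75.725)) = 16.429 cm.
m_2 = -(16.429)/(75.725) = -0.2170.
The system's lateral magnification is m_1 m_2 = (2.6500)(-0.2170) = -0.5749.

-0.575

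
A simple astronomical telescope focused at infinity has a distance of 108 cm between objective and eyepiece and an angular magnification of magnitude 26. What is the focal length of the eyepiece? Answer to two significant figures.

4.0 cm

In normal adjustment the tube length equals f_obj + f_eye and |M| = f_obj/f_eye.
So f_obj = 26 f_eye and 26 f_eye + f_eye = 108 cm, giving f_eye = 108/27 = 4.000 cm and f_obj = 104.000 cm.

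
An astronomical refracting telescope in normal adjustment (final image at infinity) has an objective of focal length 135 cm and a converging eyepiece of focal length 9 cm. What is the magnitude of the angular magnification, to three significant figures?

|M| = f_obj/|f_eye| = 135/9 = 15.000.

15.0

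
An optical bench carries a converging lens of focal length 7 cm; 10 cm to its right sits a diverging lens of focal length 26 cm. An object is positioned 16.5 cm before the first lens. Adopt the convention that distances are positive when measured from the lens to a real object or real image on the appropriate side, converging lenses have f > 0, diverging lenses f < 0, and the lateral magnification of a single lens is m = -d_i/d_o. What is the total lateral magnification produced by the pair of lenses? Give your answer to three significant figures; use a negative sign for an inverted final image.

-0.804

Applying the thin-lens equation to the first lens, 1/7 = 1/16.5 + 1/d_i1, which gives d_i1 = 12.158 cm.
Its lateral magnification is m_1 = -d_i1/d_o1 = -(12.158)/16.5 = -0.7368.
Since 12.158 cm > 10 cm, the first image lies past the second lens and serves as a virtual object: d_o2 = L - d_i1 = -2.158 cm.
Applying the thin-lens equation again with f_2 = -26 cm and d_o2 = -2.158 cm gives d_i2 = 2.353 cm.
m_2 = -(2.353)/(-2.158) = 1.0905.
Total m = m_1 x m_2 = (-0.7368)(1.0905) = -0.8035.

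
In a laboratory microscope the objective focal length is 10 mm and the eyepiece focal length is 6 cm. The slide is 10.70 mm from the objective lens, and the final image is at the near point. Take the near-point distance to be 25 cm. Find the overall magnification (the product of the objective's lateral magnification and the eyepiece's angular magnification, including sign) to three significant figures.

-73.8

Convert to cm: f_obj = 10 mm = 1 cm; d_o = 10.70 mm = 1.07 cm.
Objective: 1/d_i = 1/f_obj - 1/d_o = 1/1 - 1/1.07 = 0.06542 cm^-1, so d_i = 15.286 cm.
m_obj = -d_i/d_o = -15.286/1.07 = -14.286.
Eyepiece angular magnification (image at near point): M_eye = 1 + D/f_e = 1 + 25/6 = 5.167.
Overall M = m_obj x M_eye = (-14.286)(5.167) = -73.81.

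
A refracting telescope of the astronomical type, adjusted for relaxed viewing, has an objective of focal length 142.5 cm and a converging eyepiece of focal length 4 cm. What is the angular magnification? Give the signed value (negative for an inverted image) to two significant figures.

M = -f_obj/f_eye = -142.5/(4) = -35.625.

-36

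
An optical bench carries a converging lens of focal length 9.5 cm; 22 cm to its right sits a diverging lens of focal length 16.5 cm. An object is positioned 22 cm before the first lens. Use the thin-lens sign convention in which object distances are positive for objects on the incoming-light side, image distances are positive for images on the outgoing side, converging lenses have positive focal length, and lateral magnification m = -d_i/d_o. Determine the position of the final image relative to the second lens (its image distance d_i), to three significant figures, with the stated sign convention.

-4.00 cm

Applying the thin-lens equation to the first lens, 1/9.5 = 1/22 + 1/d_i1, which gives d_i1 = 16.720 cm.
That image sits 5.280 cm in front of the second lens, so d_o2 = 5.280 cm.
Applying the thin-lens equation again with f_2 = -16.5 cm and d_o2 = 5.280 cm gives d_i2 = -4.000 cm.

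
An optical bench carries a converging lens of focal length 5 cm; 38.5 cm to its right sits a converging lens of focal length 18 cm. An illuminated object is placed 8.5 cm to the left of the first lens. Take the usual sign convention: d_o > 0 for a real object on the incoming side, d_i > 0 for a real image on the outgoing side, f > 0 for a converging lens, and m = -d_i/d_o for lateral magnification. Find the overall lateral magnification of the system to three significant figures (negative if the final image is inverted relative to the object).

First lens: d_i1 = 1/(1/5 - 1/8.5) = 12.143 cm.
m_1 = -(12.143)/8.5 = -1.4286.
Object distance for lens 2: d_o2 = 38.5 - 12.143 = 26.357 cm.
Second lens: d_i2 = 1/(1/18 - 1/(26.357)) = 56.769 cm.
m_2 = -(56.769)/(26.357) = -2.1538.
The system's lateral magnification is m_1 m_2 = (-1.4286)(-2.1538) = 3.0769.

3.08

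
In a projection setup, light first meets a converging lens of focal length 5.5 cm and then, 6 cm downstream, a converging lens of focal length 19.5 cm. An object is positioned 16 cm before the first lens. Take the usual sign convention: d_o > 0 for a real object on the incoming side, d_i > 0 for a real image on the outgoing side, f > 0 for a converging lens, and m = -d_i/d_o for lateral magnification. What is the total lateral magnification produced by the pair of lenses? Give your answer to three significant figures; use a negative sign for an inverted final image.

Applying the thin-lens equation to the first lens, 1/5.5 = 1/16 + 1/d_i1, which gives d_i1 = 8.381 cm.
Its lateral magnification is m_1 = -d_i1/d_o1 = -(8.381)/16 = -0.5238.
This image would form 8.381 cm past lens 1, i.e. 2.381 cm beyond lens 2, so it is a virtual object for lens 2: d_o2 = 6 - 8.381 = -2.381 cm.
Applying the thin-lens equation again with f_2 = 19.5 cm and d_o2 = -2.381 cm gives d_i2 = 2.122 cm.
m_2 = -(2.122)/(-2.381) = 0.8912.
Overall magnification: m = m_1 m_2 = -0.4668.

-0.467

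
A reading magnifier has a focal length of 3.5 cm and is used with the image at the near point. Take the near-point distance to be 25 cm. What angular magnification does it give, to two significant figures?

8.1

M = 1 + D/f = 1 + 25/3.5 = 8.143.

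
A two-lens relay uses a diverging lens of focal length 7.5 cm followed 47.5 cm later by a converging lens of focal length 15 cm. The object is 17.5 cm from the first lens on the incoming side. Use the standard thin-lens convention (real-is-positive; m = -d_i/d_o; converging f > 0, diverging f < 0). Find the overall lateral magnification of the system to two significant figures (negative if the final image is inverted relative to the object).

-0.12

First lens: d_i1 = 1/(1/(-7.5) - 1/17.5) = -5.250 cm.
m_1 = -(-5.250)/17.5 = 0.3000.
With d_i1 < 0 the first image is virtual and lies on the object side; the object distance for lens 2 is d_o2 = 47.5 - (-5.250) = 52.750 cm.
Second lens: d_i2 = 1/(1/15 - 1/(52.750)) = 20.960 cm.
m_2 = -(20.960)/(52.750) = -0.3974.
Overall magnification: m = m_1 m_2 = -0.1192.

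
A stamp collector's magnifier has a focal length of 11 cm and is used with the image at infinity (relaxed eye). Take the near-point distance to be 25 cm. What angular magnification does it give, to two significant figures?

2.3

M = D/f = 25/11 = 2.273.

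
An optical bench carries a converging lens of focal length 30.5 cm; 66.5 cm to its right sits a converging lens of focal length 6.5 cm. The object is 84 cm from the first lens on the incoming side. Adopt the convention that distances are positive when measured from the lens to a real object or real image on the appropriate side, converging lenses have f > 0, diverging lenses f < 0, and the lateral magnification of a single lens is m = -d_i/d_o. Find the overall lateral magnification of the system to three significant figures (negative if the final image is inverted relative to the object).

0.306

First lens: d_i1 = 1/(1/30.5 - 1/84) = 47.888 cm.
m_1 = -(47.888)/84 = -0.5701.
That image sits 18.612 cm in front of the second lens, so d_o2 = 18.612 cm.
Second lens: d_i2 = 1/(1/6.5 - 1/(18.612)) = 9.988 cm.
m_2 = -(9.988)/(18.612) = -0.5367.
Total m = m_1 x m_2 = (-0.5701)(-0.5367) = 0.3059.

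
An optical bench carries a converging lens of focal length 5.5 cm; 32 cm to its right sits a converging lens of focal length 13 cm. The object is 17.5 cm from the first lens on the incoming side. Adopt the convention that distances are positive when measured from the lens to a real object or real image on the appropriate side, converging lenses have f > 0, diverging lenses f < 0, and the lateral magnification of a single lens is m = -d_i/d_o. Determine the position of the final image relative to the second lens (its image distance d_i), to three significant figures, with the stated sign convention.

First lens: d_i1 = 1/(1/5.5 - 1/17.5) = 8.021 cm.
The intermediate image is 8.021 cm to the right of lens 1, so d_o2 = L - d_i1 = 32 - 8.021 = 23.979 cm.
Second lens: d_i2 = 1/(1/13 - 1/(23.979)) = 28.393 cm.

28.4 cm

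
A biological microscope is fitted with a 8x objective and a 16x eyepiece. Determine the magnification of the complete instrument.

The overall magnification of a compound microscope is the product of the objective and eyepiece magnifications:
M = M_obj x M_eye = 8 x 16 = 128.

128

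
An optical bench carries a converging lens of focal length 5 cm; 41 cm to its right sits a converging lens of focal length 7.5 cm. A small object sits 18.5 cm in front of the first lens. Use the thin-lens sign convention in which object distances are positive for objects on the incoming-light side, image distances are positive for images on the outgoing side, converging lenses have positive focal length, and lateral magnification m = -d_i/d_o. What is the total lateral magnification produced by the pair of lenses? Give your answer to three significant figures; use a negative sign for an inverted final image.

Applying the thin-lens equation to the first lens, 1/5 = 1/18.5 + 1/d_i1, which gives d_i1 = 6.852 cm.
Its lateral magnification is m_1 = -d_i1/d_o1 = -(6.852)/18.5 = -0.3704.
That image sits 34.148 cm in front of the second lens, so d_o2 = 34.148 cm.
Applying the thin-lens equation again with f_2 = 7.5 cm and d_o2 = 34.148 cm gives d_i2 = 9.611 cm.
m_2 = -(9.611)/(34.148) = -0.2814.
Total m = m_1 x m_2 = (-0.3704)(-0.2814) = 0.1042.

0.104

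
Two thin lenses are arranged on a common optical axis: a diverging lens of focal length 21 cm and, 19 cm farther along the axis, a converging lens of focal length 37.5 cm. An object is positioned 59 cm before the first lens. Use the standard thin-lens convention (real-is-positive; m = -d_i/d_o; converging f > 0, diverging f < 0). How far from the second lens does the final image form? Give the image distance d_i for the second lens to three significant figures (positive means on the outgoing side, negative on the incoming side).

-429 cm

Lens 1: 1/d_i1 = 1/f_1 - 1/d_o1 = 1/(-21) - 1/59 = -0.06457 cm^-1, so d_i1 = -15.488 cm.
With d_i1 < 0 the first image is virtual and lies on the object side; the object distance for lens 2 is d_o2 = 19 - (-15.488) = 34.487 cm.
Lens 2: 1/d_i2 = 1/f_2 - 1/d_o2 = 1/37.5 - 1/(34.487) = -0.00233 cm^-1, so d_i2 = -429.305 cm.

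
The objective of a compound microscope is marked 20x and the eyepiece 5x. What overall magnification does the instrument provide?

100

The overall magnification of a compound microscope is the product of the objective and eyepiece magnifications:
M = M_obj x M_eye = 20 x 5 = 100.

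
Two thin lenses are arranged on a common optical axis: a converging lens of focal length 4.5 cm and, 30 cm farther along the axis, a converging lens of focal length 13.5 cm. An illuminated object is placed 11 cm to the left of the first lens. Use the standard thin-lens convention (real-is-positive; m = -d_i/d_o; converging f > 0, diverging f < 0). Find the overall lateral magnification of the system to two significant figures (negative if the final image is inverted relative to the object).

1.1

Lens 1: 1/d_i1 = 1/f_1 - 1/d_o1 = 1/4.5 - 1/11 = 0.13131 cm^-1, so d_i1 = 7.615 cm.
m_1 = -(7.615)/11 = -0.6923.
The intermediate image is 7.615 cm to the right of lens 1, so d_o2 = L - d_i1 = 30 - 7.615 = 22.385 cm.
Lens 2: 1/d_i2 = 1/f_2 - 1/d_o2 = 1/13.5 - 1/(22.385) = 0.02940 cm^-1, so d_i2 = 34.013 cm.
m_2 = -(34.013)/(22.385) = -1.5195.
The system's lateral magnification is m_1 m_2 = (-0.6923)(-1.5195) = 1.0519.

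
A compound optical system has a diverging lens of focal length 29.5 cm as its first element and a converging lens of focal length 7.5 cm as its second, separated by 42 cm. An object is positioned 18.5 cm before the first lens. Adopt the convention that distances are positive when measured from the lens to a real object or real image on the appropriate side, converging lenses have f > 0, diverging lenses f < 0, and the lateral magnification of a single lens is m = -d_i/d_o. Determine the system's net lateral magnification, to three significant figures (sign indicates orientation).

-0.100

First lens: d_i1 = 1/(1/(-29.5) - 1/18.5) = -11.370 cm.
m_1 = -(-11.370)/18.5 = 0.6146.
With d_i1 < 0 the first image is virtual and lies on the object side; the object distance for lens 2 is d_o2 = 42 - (-11.370) = 53.370 cm.
Second lens: d_i2 = 1/(1/7.5 - 1/(53.370)) = 8.726 cm.
m_2 = -(8.726)/(53.370) = -0.1635.
Total m = m_1 x m_2 = (0.6146)(-0.1635) = -0.1005.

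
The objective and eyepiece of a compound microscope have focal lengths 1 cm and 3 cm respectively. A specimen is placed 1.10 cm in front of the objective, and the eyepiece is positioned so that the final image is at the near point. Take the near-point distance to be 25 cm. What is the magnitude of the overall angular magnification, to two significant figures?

Objective: 1/d_i = 1/f_obj - 1/d_o = 1/1 - 1/1.10 = 0.09091 cm^-1, so d_i = 11.000 cm.
m_obj = -d_i/d_o = -11.000/1.10 = -10.000.
Eyepiece angular magnification (image at near point): M_eye = 1 + D/f_e = 1 + 25/3 = 9.333.
Overall M = m_obj x M_eye = (-10.000)(9.333) = -93.33.
|M| = 93.33.

93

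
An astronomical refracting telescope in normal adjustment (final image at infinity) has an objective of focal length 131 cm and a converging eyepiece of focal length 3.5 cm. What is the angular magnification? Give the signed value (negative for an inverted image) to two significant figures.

M = -f_obj/f_eye = -131/(3.5) = -37.429.

-37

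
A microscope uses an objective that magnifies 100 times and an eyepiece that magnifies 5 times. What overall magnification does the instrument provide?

The overall magnification of a compound microscope is the product of the objective and eyepiece magnifications:
M = M_obj x M_eye = 100 x 5 = 500.

500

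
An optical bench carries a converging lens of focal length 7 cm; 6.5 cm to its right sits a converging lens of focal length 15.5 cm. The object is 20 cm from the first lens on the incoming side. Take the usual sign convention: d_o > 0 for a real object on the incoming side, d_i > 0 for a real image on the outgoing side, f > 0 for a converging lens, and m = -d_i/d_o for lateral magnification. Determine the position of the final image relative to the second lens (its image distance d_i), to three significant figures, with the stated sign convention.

Lens 1: 1/d_i1 = 1/f_1 - 1/d_o1 = 1/7 - 1/20 = 0.09286 cm^-1, so d_i1 = 10.769 cm.
Since 10.769 cm > 6.5 cm, the first image lies past the second lens and serves as a virtual object: d_o2 = L - d_i1 = -4.269 cm.
Lens 2: 1/d_i2 = 1/f_2 - 1/d_o2 = 1/15.5 - 1/(-4.269) = 0.29875 cm^-1, so d_i2 = 3.347 cm.

3.35 cm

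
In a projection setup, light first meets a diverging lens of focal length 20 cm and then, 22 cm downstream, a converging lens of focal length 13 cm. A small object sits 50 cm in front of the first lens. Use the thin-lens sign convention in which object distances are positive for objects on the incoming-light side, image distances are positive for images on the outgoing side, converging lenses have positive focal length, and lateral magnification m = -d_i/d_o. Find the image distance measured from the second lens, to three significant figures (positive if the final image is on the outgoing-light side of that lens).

20.3 cm

First lens: d_i1 = 1/(1/(-20) - 1/50) = -14.286 cm.
With d_i1 < 0 the first image is virtual and lies on the object side; the object distance for lens 2 is d_o2 = 22 - (-14.286) = 36.286 cm.
Second lens: d_i2 = 1/(1/13 - 1/(36.286)) = 20.258 cm.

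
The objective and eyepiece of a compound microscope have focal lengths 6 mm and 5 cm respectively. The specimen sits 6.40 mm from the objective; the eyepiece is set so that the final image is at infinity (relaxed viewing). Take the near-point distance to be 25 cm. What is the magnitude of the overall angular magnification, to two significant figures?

Convert to cm: f_obj = 6 mm = 0.6 cm; d_o = 6.40 mm = 0.64 cm.
Objective: 1/d_i = 1/f_obj - 1/d_o = 1/0.6 - 1/0.64 = 0.10417 cm^-1, so d_i = 9.600 cm.
m_obj = -d_i/d_o = -9.600/0.64 = -15.000.
Eyepiece angular magnification (image at infinity): M_eye = D/f_e = 25/5 = 5.000.
Overall M = m_obj x M_eye = (-15.000)(5.000) = -75.00.
|M| = 75.00.

75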